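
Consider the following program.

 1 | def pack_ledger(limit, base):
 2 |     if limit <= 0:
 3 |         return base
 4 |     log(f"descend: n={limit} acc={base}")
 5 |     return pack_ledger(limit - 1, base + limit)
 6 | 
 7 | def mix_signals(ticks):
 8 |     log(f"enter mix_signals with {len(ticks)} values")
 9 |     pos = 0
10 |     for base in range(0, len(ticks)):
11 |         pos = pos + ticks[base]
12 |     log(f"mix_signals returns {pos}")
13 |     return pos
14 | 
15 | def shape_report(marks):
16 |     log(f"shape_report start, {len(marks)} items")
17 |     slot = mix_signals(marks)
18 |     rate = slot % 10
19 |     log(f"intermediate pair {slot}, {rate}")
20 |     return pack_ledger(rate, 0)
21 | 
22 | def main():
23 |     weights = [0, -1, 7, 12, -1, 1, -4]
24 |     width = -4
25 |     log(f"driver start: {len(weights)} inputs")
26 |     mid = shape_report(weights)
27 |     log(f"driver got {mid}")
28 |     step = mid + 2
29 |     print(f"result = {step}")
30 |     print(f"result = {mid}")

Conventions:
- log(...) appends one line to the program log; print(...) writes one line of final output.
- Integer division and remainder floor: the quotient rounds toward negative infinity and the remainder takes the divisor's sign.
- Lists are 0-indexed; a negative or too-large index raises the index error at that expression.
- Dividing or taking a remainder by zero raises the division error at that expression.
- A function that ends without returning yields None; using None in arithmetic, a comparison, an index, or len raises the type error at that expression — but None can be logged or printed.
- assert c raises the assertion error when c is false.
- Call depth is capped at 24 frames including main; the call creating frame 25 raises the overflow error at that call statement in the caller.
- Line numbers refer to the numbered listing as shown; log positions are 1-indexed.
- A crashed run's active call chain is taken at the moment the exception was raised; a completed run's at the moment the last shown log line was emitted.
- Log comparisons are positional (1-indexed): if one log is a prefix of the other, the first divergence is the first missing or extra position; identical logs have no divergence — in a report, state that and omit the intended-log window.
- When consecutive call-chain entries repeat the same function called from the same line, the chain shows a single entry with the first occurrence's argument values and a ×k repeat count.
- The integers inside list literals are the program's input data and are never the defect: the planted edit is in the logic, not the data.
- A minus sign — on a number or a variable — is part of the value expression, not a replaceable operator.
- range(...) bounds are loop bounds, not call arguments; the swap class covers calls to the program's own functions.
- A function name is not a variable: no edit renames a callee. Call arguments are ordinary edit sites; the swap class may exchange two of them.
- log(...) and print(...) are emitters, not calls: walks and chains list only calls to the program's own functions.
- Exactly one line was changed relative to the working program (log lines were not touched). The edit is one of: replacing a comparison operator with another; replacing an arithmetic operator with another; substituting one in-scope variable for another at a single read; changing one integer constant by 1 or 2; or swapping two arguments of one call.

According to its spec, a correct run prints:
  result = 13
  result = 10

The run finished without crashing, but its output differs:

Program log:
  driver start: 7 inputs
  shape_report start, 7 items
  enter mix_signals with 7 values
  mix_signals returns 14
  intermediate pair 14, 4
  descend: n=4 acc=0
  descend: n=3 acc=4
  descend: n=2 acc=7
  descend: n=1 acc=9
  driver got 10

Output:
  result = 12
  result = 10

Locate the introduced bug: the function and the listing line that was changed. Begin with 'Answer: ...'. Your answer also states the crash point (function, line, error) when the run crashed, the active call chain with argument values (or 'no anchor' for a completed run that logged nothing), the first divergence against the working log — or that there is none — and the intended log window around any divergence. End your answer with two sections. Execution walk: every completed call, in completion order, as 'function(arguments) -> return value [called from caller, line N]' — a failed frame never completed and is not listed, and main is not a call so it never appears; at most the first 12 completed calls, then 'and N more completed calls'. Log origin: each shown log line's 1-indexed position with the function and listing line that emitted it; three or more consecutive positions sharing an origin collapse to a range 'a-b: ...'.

Answer: the defect is in main at line 28.
Key observation: Every logged value matches the working version; the printed result is what differs.
Call chain: main.
First divergence: none (the log streams are identical).
Execution walk:
  mix_signals([0, -1, 7, 12, -1, 1, -4]) -> 14  [called from shape_report, line 17]
  pack_ledger(0, 10) -> 10  [called from pack_ledger, line 5]
  pack_ledger(1, 9) -> 10  [called from pack_ledger, line 5]
  pack_ledger(2, 7) -> 10  [called from pack_ledger, line 5]
  pack_ledger(3, 4) -> 10  [called from pack_ledger, line 5]
  pack_ledger(4, 0) -> 10  [called from shape_report, line 20]
  shape_report([0, -1, 7, 12, -1, 1, -4]) -> 10  [called from main, line 26]
Log origin:
  1: emitted by main (line 25)
  2: emitted by shape_report (line 16)
  3: emitted by mix_signals (line 8)
  4: emitted by mix_signals (line 12)
  5: emitted by shape_report (line 19)
  6-9: emitted by pack_ledger (line 4)
  10: emitted by main (line 27)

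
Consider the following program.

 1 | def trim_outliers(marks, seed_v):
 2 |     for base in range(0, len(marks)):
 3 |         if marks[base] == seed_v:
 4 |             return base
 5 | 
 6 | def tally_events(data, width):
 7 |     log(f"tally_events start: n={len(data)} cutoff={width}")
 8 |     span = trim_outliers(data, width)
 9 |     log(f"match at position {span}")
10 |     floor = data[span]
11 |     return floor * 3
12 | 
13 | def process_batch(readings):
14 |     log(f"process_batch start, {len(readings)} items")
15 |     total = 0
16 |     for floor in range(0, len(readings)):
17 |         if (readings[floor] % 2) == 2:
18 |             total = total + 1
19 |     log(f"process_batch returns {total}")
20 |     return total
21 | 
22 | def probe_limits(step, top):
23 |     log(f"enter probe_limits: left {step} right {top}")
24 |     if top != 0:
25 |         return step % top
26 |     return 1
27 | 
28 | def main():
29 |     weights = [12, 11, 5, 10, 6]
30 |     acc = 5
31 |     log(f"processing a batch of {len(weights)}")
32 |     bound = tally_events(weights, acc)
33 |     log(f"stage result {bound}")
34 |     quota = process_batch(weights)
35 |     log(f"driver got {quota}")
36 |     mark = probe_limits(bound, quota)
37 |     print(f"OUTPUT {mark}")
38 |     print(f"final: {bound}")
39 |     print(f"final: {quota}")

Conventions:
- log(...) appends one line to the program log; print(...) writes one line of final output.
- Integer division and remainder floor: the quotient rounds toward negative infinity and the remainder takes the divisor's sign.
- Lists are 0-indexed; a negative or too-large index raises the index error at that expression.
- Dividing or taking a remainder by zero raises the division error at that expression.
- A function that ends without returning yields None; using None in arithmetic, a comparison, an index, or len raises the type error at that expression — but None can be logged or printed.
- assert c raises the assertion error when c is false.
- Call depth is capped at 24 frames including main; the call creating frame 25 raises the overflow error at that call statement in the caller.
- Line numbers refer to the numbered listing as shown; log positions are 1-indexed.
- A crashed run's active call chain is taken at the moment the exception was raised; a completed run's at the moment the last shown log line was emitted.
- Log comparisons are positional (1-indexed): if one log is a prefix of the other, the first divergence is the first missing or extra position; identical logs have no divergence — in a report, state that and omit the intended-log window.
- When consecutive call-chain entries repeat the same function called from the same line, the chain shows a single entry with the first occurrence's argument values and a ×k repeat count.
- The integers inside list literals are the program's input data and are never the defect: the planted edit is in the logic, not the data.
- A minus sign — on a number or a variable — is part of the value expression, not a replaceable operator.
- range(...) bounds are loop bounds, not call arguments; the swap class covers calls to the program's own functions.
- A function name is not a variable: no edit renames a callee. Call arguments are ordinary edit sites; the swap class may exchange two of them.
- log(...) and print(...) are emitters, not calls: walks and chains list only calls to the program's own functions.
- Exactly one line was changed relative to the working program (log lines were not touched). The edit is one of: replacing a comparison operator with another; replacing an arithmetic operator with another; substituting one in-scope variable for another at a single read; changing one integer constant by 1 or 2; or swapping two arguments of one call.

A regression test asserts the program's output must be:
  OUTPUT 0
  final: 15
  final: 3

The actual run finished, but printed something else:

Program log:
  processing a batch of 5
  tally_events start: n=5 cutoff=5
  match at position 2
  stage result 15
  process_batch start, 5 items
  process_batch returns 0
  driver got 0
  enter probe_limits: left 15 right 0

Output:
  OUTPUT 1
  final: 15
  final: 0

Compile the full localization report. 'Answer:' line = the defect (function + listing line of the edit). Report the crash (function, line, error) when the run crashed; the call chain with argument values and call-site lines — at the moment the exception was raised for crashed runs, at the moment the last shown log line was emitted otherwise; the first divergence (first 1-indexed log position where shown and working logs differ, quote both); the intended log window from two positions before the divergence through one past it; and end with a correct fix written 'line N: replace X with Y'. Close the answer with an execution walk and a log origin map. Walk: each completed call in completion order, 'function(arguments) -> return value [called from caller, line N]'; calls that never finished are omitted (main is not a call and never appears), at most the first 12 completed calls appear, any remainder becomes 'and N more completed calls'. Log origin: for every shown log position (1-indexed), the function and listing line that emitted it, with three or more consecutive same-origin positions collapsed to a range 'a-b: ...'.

Answer: the defect is in process_batch at line 17.
Key observation: At log position 6 the runs split — shown 'process_batch returns 0', but the working version logs 'process_batch returns 3'.
Call chain: main -> probe_limits(15, 0) (called at line 36).
First divergence: position 6 — shown 'process_batch returns 0', intended 'process_batch returns 3'.
Intended log window:
  4: stage result 15
  5: process_batch start, 5 items
  6: process_batch returns 3
  7: driver got 3
Execution walk:
  trim_outliers([12, 11, 5, 10, 6], 5) -> 2  [called from tally_events, line 8]
  tally_events([12, 11, 5, 10, 6], 5) -> 15  [called from main, line 32]
  process_batch([12, 11, 5, 10, 6]) -> 0  [called from main, line 34]
  probe_limits(15, 0) -> 1  [called from main, line 36]
Log origin:
  1: from main, line 31
  2: from tally_events, line 7
  3: from tally_events, line 9
  4: from main, line 33
  5: from process_batch, line 14
  6: from process_batch, line 19
  7: from main, line 35
  8: from probe_limits, line 23
A correct fix: line 17: replace `(readings[floor] % 2) == 2` with `(readings[floor] % 2) == 0`.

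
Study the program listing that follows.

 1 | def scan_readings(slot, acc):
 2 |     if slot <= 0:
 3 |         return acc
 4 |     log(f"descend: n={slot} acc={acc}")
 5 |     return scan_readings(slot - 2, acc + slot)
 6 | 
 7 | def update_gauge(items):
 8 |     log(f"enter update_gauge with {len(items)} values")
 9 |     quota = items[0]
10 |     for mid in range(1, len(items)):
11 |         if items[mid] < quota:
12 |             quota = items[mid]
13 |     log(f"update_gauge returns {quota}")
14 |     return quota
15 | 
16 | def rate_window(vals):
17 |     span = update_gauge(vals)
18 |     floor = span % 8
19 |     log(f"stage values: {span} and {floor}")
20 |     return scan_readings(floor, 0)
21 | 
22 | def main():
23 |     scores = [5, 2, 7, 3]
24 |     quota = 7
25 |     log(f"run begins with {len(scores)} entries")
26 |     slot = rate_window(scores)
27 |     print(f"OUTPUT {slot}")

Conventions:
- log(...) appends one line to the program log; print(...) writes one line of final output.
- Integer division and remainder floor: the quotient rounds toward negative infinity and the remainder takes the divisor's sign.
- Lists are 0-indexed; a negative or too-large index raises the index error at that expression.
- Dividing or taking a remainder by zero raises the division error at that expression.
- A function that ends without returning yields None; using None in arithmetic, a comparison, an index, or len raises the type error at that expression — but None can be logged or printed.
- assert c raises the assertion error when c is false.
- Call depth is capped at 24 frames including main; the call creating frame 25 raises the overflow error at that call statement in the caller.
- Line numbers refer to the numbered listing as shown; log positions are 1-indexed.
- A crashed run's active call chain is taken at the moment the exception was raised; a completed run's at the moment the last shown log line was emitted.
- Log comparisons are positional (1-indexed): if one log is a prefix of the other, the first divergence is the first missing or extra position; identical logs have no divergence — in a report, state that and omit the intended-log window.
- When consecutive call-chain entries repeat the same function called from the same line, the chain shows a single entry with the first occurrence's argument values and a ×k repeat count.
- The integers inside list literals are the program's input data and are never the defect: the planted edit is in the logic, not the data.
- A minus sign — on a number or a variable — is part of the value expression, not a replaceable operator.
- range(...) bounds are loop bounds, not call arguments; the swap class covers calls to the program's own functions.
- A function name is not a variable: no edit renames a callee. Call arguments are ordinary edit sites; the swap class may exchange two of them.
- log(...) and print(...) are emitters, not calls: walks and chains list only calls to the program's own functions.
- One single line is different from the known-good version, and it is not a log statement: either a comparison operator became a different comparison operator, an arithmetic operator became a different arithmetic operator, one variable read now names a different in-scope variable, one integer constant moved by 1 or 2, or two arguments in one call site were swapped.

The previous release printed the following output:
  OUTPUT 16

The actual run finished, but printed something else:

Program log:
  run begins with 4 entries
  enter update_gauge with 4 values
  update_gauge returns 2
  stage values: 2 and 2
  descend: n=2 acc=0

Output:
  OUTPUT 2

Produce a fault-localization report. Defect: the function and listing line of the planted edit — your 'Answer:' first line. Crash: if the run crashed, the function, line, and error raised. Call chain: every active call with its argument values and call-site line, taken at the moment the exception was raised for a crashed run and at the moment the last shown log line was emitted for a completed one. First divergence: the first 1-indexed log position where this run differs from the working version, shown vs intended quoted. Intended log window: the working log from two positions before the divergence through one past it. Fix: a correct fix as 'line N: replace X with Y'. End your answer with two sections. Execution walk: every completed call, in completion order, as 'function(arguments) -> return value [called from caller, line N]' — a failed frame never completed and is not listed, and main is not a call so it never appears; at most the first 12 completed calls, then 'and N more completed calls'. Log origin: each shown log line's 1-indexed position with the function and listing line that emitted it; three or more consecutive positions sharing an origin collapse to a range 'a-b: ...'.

Answer: the defect is in update_gauge at line 11.
Key observation: The log first diverges at position 3: the faulty run prints 'update_gauge returns 2' where the working version prints 'update_gauge returns 7'.
Call chain: main -> rate_window([5, 2, 7, 3]) (called at line 26) -> scan_readings(2, 0) (called at line 20).
First divergence: at position 3 the run shows 'update_gauge returns 2' where the working version logs 'update_gauge returns 7'.
Intended log window:
  1: run begins with 4 entries
  2: enter update_gauge with 4 values
  3: update_gauge returns 7
  4: stage values: 7 and 7
Execution walk:
  update_gauge([5, 2, 7, 3]) -> 2  [called from rate_window, line 17]
  scan_readings(0, 2) -> 2  [called from scan_readings, line 5]
  scan_readings(2, 0) -> 2  [called from rate_window, line 20]
  rate_window([5, 2, 7, 3]) -> 2  [called from main, line 26]
Origin of each log line:
  1 — main, line 25
  2 — update_gauge, line 8
  3 — update_gauge, line 13
  4 — rate_window, line 19
  5 — scan_readings, line 4
A correct fix: line 11: replace `<` with `>`.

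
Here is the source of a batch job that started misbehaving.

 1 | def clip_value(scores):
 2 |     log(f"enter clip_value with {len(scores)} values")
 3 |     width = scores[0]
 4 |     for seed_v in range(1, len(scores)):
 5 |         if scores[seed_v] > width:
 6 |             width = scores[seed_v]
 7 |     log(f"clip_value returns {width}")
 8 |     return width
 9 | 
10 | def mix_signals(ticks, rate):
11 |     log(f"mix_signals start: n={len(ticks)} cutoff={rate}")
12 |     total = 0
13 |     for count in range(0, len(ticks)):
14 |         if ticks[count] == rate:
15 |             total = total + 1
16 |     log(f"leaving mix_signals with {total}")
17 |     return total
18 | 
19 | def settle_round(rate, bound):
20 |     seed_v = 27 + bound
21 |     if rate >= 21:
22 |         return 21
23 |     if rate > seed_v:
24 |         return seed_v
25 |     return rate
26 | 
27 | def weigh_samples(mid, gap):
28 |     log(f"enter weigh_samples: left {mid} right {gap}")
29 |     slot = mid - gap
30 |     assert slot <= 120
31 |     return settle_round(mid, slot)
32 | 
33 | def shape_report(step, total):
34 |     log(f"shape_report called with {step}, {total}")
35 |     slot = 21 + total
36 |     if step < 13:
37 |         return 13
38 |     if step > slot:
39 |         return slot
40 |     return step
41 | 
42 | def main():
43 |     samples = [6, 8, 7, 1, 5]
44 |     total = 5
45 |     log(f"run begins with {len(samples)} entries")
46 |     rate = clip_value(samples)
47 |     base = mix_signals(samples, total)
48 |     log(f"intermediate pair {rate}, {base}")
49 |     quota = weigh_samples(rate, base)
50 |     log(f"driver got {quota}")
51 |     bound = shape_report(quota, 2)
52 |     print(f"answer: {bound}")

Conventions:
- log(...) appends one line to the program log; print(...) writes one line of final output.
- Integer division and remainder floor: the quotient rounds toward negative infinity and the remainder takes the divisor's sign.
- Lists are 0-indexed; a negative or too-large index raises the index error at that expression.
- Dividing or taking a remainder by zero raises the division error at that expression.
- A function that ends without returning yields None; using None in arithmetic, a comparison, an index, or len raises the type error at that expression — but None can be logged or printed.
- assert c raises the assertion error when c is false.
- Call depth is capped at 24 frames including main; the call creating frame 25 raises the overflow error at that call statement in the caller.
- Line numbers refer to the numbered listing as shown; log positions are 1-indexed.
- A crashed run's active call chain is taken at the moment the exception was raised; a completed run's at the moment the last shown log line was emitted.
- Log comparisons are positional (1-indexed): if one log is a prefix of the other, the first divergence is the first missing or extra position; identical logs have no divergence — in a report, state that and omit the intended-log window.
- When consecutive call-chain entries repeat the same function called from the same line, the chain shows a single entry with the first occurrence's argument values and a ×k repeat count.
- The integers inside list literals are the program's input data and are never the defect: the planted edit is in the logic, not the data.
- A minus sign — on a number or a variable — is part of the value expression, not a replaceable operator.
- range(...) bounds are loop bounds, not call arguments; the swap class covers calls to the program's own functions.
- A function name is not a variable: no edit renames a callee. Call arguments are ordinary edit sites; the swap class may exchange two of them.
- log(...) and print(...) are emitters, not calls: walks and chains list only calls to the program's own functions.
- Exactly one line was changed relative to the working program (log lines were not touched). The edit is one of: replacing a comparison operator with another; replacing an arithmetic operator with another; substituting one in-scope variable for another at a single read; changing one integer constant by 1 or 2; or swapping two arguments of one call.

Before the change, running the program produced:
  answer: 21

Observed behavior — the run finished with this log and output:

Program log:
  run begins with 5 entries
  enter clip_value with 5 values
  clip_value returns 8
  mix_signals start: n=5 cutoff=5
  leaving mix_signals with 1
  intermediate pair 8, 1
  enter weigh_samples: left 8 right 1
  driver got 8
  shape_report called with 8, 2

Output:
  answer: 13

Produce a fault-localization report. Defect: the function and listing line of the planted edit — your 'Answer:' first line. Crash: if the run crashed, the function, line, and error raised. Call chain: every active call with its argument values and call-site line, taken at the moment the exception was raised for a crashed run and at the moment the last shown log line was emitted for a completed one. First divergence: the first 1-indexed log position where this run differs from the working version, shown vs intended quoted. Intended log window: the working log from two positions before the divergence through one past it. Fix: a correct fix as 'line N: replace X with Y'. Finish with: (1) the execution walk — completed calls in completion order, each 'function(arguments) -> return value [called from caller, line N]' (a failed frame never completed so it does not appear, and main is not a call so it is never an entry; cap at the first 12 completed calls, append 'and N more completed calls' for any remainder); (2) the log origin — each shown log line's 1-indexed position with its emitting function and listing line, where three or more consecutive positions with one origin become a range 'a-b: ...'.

Answer: the defect is in settle_round at line 21.
The tell: The log first diverges at position 8: the faulty run prints 'driver got 8' where the working version prints 'driver got 21'.
Call chain: main -> shape_report(8, 2) (called at line 51).
First divergence: position 8 — the shown line 'driver got 8' should read 'driver got 21'.
Intended log window:
  6: intermediate pair 8, 1
  7: enter weigh_samples: left 8 right 1
  8: driver got 21
  9: shape_report called with 21, 2
Execution walk:
  clip_value([6, 8, 7, 1, 5]) -> 8  [called from main, line 46]
  mix_signals([6, 8, 7, 1, 5], 5) -> 1  [called from main, line 47]
  settle_round(8, 7) -> 8  [called from weigh_samples, line 31]
  weigh_samples(8, 1) -> 8  [called from main, line 49]
  shape_report(8, 2) -> 13  [called from main, line 51]
Log origins:
  1 — main, line 45
  2 — clip_value, line 2
  3 — clip_value, line 7
  4 — mix_signals, line 11
  5 — mix_signals, line 16
  6 — main, line 48
  7 — weigh_samples, line 28
  8 — main, line 50
  9 — shape_report, line 34
A correct fix: line 21: replace `>=` with `<`.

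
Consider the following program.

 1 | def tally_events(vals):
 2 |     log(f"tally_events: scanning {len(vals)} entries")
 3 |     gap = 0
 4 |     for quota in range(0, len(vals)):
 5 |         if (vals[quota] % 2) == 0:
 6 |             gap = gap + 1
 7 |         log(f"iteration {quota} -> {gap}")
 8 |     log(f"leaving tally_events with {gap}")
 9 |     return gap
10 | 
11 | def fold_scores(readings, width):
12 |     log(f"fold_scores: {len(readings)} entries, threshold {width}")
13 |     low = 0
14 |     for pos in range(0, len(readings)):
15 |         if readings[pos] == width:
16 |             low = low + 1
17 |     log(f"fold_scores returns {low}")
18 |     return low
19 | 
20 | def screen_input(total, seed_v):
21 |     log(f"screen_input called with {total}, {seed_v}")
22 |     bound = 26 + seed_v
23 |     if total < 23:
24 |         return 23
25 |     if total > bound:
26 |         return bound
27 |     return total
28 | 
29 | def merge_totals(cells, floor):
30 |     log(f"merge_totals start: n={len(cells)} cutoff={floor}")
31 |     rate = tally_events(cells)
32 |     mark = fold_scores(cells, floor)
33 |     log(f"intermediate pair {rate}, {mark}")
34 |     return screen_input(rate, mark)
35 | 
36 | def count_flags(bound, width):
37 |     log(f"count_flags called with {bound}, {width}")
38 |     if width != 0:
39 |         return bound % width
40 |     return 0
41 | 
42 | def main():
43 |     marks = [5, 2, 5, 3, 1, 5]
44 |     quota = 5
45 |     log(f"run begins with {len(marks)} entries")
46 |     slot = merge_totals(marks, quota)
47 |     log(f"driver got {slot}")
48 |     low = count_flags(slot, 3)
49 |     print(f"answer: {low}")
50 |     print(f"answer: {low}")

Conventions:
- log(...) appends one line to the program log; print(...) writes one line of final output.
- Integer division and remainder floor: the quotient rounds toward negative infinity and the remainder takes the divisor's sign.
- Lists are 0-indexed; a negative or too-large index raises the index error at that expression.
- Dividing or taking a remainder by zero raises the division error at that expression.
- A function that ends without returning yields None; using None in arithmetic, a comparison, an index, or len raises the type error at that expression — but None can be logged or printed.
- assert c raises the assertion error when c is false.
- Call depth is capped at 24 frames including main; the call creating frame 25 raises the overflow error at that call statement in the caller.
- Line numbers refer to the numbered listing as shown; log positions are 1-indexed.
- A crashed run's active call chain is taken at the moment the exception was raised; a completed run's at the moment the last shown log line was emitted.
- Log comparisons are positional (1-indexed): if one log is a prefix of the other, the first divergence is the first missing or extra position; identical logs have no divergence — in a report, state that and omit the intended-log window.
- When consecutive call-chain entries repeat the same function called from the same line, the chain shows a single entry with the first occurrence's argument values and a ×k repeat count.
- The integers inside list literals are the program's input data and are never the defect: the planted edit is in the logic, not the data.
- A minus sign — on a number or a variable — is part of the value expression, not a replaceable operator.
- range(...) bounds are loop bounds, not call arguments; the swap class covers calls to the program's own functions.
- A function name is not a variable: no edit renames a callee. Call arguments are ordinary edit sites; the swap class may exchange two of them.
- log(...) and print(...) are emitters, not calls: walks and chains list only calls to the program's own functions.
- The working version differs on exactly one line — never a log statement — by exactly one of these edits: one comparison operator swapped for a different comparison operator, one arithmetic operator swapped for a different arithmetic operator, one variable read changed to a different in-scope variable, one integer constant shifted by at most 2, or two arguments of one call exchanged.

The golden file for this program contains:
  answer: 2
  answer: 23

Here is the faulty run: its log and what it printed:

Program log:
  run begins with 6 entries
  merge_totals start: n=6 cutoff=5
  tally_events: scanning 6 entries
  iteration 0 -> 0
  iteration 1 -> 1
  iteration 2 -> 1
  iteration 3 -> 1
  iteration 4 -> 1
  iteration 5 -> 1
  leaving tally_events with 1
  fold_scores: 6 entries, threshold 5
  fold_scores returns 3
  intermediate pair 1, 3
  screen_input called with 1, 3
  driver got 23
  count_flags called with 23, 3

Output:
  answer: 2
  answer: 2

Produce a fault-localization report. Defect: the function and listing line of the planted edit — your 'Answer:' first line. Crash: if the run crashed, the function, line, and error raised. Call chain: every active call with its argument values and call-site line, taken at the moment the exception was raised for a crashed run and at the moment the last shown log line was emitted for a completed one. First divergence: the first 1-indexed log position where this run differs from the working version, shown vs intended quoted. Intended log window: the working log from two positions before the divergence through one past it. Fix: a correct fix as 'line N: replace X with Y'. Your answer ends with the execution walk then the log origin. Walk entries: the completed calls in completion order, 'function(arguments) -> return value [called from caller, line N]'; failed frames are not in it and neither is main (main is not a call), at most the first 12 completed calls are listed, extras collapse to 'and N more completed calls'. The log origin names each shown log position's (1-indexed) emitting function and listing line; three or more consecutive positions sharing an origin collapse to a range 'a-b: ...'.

Answer: the defect is in main at line 50.
Core observation: The logs agree in full; only the final output differs.
Call chain: main -> count_flags(23, 3) (called at line 48).
First divergence: there is none — every log position agrees.
Execution walk:
  tally_events([5, 2, 5, 3, 1, 5]) -> 1  [called from merge_totals, line 31]
  fold_scores([5, 2, 5, 3, 1, 5], 5) -> 3  [called from merge_totals, line 32]
  screen_input(1, 3) -> 23  [called from merge_totals, line 34]
  merge_totals([5, 2, 5, 3, 1, 5], 5) -> 23  [called from main, line 46]
  count_flags(23, 3) -> 2  [called from main, line 48]
Log origins:
  1: emitted by main (line 45)
  2: emitted by merge_totals (line 30)
  3: emitted by tally_events (line 2)
  4-9: emitted by tally_events (line 7)
  10: emitted by tally_events (line 8)
  11: emitted by fold_scores (line 12)
  12: emitted by fold_scores (line 17)
  13: emitted by merge_totals (line 33)
  14: emitted by screen_input (line 21)
  15: emitted by main (line 47)
  16: emitted by count_flags (line 37)
A correct fix: line 50: replace `low` with `slot`.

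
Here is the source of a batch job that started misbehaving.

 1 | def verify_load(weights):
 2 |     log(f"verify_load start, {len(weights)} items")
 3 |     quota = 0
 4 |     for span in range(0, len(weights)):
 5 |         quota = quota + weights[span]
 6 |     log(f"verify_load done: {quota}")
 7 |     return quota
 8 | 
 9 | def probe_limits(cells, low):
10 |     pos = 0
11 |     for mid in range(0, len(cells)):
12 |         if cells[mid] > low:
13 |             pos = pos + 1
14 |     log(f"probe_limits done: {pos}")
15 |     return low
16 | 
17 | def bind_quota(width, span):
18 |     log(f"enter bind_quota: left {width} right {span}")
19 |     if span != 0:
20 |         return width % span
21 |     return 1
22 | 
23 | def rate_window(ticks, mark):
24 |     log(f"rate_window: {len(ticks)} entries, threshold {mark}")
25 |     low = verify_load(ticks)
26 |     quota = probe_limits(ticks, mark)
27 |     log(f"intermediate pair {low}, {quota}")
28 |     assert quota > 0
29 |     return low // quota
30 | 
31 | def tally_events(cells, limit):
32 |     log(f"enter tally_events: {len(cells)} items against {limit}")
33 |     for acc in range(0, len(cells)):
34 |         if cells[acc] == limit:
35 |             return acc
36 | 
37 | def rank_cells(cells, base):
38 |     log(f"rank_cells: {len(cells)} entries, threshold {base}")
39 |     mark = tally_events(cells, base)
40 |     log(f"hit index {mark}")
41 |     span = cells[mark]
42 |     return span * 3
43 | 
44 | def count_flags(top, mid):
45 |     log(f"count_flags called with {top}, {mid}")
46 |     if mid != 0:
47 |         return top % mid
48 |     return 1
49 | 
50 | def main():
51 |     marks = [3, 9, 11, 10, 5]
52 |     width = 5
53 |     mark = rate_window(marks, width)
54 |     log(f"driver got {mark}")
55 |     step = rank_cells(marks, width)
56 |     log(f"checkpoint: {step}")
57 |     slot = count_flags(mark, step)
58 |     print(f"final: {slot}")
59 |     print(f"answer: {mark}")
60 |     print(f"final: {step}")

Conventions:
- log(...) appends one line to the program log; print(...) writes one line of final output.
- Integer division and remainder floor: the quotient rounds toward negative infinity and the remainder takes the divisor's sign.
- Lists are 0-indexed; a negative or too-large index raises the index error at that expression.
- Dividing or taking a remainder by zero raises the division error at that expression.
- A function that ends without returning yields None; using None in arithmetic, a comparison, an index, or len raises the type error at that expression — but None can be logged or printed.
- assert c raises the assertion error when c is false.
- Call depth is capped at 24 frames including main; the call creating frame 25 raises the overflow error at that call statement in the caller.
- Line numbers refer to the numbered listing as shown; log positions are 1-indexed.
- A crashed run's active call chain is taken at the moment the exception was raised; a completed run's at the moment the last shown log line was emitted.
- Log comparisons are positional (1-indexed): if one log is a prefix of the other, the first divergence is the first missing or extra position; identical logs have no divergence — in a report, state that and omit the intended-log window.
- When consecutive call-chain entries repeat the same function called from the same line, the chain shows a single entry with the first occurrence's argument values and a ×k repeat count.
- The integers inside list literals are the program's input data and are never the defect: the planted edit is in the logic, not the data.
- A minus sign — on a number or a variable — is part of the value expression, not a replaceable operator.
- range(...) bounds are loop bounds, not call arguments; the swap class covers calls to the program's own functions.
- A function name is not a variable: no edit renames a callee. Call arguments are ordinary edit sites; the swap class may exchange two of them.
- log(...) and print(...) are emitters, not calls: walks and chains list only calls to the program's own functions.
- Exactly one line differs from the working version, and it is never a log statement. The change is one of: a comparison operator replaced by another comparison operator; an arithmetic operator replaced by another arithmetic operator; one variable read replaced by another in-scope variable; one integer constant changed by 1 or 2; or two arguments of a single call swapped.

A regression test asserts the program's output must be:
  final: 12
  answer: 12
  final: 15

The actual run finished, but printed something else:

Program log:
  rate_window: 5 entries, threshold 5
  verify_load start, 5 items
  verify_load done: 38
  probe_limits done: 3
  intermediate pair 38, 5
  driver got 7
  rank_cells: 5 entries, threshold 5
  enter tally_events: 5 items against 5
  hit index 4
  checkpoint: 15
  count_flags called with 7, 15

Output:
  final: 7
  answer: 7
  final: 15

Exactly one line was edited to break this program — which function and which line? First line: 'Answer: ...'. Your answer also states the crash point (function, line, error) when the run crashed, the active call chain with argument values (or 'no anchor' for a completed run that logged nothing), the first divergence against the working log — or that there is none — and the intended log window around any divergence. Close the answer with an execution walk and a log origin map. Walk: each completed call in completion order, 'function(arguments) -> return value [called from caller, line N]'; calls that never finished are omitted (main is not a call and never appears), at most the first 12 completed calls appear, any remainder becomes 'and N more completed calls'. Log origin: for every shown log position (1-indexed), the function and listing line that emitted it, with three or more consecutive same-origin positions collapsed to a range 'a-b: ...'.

Answer: the defect is in probe_limits at line 15.
The tell: Everything matches until log position 5, which reads 'intermediate pair 38, 5' in place of 'intermediate pair 38, 3'.
Call chain: main -> count_flags(7, 15) (called at line 57).
First divergence: position 5 — shown 'intermediate pair 38, 5', intended 'intermediate pair 38, 3'.
Intended log window:
  3: verify_load done: 38
  4: probe_limits done: 3
  5: intermediate pair 38, 3
  6: driver got 12
Execution walk:
  verify_load([3, 9, 11, 10, 5]) -> 38  [called from rate_window, line 25]
  probe_limits([3, 9, 11, 10, 5], 5) -> 5  [called from rate_window, line 26]
  rate_window([3, 9, 11, 10, 5], 5) -> 7  [called from main, line 53]
  tally_events([3, 9, 11, 10, 5], 5) -> 4  [called from rank_cells, line 39]
  rank_cells([3, 9, 11, 10, 5], 5) -> 15  [called from main, line 55]
  count_flags(7, 15) -> 7  [called from main, line 57]
Log line origins:
  1: logged in rate_window at line 24
  2: logged in verify_load at line 2
  3: logged in verify_load at line 6
  4: logged in probe_limits at line 14
  5: logged in rate_window at line 27
  6: logged in main at line 54
  7: logged in rank_cells at line 38
  8: logged in tally_events at line 32
  9: logged in rank_cells at line 40
  10: logged in main at line 56
  11: logged in count_flags at line 45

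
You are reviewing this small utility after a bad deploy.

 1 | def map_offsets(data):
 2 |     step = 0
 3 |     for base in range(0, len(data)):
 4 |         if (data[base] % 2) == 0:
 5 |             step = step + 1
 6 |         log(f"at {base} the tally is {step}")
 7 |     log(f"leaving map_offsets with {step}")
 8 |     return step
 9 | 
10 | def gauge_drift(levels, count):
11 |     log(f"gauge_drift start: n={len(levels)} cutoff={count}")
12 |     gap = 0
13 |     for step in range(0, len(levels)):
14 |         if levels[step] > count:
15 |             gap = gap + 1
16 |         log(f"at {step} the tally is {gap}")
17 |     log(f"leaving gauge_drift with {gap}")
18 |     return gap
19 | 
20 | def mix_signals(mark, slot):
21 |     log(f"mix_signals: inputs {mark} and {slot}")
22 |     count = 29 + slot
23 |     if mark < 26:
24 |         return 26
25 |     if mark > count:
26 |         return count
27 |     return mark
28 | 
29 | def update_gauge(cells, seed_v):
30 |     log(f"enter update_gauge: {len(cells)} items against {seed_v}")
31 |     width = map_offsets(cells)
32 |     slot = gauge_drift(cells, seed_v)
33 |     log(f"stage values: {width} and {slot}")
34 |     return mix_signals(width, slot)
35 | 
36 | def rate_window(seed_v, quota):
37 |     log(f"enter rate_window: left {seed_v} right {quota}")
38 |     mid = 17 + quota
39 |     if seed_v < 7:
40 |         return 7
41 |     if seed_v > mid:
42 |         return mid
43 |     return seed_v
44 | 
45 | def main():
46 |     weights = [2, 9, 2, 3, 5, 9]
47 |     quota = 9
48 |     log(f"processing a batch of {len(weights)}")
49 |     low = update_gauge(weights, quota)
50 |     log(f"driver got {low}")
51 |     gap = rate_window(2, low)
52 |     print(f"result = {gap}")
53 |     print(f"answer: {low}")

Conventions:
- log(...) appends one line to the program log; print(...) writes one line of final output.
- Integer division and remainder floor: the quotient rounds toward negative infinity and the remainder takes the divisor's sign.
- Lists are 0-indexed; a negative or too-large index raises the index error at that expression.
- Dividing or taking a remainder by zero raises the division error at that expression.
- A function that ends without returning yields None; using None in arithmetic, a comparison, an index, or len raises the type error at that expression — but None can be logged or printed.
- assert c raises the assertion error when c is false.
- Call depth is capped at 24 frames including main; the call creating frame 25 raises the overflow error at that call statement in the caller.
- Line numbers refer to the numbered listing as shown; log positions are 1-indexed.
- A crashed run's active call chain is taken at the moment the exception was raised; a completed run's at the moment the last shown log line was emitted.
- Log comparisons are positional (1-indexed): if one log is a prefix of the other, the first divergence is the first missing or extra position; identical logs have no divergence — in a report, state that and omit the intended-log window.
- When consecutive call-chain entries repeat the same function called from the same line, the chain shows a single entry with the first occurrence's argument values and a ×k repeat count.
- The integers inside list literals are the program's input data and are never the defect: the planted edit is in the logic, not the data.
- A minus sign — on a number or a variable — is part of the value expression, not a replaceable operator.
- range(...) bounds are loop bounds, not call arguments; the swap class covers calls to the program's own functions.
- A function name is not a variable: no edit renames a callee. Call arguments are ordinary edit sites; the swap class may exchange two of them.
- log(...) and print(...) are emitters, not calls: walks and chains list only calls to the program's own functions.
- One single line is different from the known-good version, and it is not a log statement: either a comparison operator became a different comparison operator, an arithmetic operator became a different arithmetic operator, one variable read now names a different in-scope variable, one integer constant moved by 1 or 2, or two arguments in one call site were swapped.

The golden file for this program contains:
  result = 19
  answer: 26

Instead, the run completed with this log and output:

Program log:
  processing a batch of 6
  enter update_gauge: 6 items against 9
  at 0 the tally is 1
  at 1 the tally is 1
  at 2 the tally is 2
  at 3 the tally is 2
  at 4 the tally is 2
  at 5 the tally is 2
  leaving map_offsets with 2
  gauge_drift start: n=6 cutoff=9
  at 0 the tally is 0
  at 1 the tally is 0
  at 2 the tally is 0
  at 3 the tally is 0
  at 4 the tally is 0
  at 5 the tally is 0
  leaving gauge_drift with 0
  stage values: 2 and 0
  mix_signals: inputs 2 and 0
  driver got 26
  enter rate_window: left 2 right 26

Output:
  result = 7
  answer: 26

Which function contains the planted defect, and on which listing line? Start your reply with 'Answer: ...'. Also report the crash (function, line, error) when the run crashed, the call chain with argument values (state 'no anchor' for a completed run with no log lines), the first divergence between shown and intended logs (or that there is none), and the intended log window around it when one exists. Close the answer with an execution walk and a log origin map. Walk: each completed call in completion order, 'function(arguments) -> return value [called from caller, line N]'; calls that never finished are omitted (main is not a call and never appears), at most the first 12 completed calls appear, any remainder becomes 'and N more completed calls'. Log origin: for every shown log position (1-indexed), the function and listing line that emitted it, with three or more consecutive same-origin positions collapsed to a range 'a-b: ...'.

Answer: the defect is in main at line 51.
Key observation: Everything matches until log position 21, which reads 'enter rate_window: left 2 right 26' in place of 'enter rate_window: left 26 right 2'.
Call chain: main -> rate_window(2, 26) (called at line 51).
First divergence: position 21 — shown 'enter rate_window: left 2 right 26', intended 'enter rate_window: left 26 right 2'.
Intended log window:
  19: mix_signals: inputs 2 and 0
  20: driver got 26
  21: enter rate_window: left 26 right 2
Execution walk:
  map_offsets([2, 9, 2, 3, 5, 9]) -> 2  [called from update_gauge, line 31]
  gauge_drift([2, 9, 2, 3, 5, 9], 9) -> 0  [called from update_gauge, line 32]
  mix_signals(2, 0) -> 26  [called from update_gauge, line 34]
  update_gauge([2, 9, 2, 3, 5, 9], 9) -> 26  [called from main, line 49]
  rate_window(2, 26) -> 7  [called from main, line 51]
Log line origins:
  1: logged in main at line 48
  2: logged in update_gauge at line 30
  3-8: logged in map_offsets at line 6
  9: logged in map_offsets at line 7
  10: logged in gauge_drift at line 11
  11-16: logged in gauge_drift at line 16
  17: logged in gauge_drift at line 17
  18: logged in update_gauge at line 33
  19: logged in mix_signals at line 21
  20: logged in main at line 50
  21: logged in rate_window at line 37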